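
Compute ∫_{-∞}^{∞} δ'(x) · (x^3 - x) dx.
1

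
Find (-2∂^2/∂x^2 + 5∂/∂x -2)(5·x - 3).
31 - 10 x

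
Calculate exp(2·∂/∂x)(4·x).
4 x + 8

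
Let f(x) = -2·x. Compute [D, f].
-2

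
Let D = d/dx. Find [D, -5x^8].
- 40 x^{7}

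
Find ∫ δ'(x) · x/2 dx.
- \frac{1}{2}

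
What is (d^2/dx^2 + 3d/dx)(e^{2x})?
10 e^{2 x}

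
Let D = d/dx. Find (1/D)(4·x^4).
\frac{4 x^{5}}{5}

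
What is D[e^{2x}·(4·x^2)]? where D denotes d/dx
8 x \left(x + 1\right) e^{2 x}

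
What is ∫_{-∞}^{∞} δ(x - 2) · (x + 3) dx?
5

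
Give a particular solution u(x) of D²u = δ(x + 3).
\frac{|x + 3|}{2}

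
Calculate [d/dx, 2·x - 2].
2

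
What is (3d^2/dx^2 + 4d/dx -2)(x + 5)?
- 2 x - 6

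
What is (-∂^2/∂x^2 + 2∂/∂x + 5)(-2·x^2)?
- 10 x^{2} - 8 x + 4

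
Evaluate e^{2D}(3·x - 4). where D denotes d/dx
3 x + 2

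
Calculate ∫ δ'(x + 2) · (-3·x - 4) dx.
3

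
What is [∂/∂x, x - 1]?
1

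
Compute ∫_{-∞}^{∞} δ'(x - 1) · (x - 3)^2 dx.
4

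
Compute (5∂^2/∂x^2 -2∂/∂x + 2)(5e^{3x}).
205 e^{3 x}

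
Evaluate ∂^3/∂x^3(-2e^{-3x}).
54 e^{- 3 x}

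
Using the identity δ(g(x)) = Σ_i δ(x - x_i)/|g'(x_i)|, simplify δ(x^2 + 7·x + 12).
\frac{\delta(x + 4) + \delta(x + 3)}{1}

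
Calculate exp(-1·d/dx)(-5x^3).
- 5 x^{3} + 15 x^{2} - 15 x + 5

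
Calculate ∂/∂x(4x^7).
28 x^{6}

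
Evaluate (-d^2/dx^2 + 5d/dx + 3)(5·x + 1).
15 x + 28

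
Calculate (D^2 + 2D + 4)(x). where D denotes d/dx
4 x + 2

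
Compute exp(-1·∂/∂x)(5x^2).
5 x^{2} - 10 x + 5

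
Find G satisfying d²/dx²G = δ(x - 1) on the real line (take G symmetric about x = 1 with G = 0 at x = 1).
\frac{|x - 1|}{2}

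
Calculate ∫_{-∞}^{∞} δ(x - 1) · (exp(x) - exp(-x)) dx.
2 \sinh{\left(1 \right)}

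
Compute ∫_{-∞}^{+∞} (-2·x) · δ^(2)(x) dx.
0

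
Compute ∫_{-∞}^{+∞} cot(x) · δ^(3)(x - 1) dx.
6 \cot^{4}{\left(1 \right)} + 2 + 8 \cot^{2}{\left(1 \right)}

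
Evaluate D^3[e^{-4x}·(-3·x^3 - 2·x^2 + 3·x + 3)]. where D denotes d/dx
2 \left(96 x^{3} - 152 x^{2} - 84 x - 9\right) e^{- 4 x}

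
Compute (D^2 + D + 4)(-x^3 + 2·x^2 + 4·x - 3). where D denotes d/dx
- 4 x^{3} + 5 x^{2} + 14 x - 4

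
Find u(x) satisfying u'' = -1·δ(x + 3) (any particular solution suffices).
-\frac{|x + 3|}{2}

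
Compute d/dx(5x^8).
40 x^{7}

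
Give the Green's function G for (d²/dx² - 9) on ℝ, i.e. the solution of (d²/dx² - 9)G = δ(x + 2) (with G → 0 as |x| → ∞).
-\frac{e^{-3|x + 2|}}{6}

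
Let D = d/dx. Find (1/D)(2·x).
x^{2}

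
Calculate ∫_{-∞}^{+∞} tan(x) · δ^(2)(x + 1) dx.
- 2 \tan^{3}{\left(1 \right)} - 2 \tan{\left(1 \right)}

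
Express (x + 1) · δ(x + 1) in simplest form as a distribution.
0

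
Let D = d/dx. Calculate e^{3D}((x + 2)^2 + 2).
x^{2} + 10 x + 27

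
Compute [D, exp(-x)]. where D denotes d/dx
- e^{- x}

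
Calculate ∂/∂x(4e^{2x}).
8 e^{2 x}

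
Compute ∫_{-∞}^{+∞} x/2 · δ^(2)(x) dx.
0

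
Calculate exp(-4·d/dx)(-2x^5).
- 2 x^{5} + 40 x^{4} - 320 x^{3} + 1280 x^{2} - 2560 x + 2048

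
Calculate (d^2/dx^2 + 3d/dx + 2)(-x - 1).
- 2 x - 5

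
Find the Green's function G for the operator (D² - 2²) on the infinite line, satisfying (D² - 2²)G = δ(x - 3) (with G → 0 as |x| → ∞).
-\frac{e^{-2|x - 3|}}{4}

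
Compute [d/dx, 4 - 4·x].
-4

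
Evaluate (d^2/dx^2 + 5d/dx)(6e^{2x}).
84 e^{2 x}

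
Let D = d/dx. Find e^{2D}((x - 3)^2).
x^{2} - 2 x + 1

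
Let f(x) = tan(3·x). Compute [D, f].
\frac{3}{\cos^{2}{\left(3 x \right)}}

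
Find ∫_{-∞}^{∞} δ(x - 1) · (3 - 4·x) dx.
-1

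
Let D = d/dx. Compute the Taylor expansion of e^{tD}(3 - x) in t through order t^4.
- t - x + 3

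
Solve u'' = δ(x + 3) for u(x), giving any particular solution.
\frac{|x + 3|}{2}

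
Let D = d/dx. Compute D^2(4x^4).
48 x^{2}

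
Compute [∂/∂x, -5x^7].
- 35 x^{6}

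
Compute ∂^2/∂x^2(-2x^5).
- 40 x^{3}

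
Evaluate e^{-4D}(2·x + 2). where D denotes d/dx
2 x - 6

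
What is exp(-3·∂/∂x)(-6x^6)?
- 6 x^{6} + 108 x^{5} - 810 x^{4} + 3240 x^{3} - 7290 x^{2} + 8748 x - 4374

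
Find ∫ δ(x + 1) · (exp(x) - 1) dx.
-1 + e^{-1}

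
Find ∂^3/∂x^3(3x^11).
2970 x^{8}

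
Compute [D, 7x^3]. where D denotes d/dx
21 x^{2}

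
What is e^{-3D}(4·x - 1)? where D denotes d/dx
4 x - 13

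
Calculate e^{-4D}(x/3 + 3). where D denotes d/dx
\frac{x}{3} + \frac{5}{3}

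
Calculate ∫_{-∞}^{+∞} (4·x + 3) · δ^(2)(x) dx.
0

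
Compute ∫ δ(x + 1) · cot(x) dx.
- \cot{\left(1 \right)}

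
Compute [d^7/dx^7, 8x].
56\frac{d^{6}}{dx^{6}}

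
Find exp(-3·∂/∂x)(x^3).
x^{3} - 9 x^{2} + 27 x - 27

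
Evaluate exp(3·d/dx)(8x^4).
8 x^{4} + 96 x^{3} + 432 x^{2} + 864 x + 648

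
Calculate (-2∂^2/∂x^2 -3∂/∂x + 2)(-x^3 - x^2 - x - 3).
- 2 x^{3} + 7 x^{2} + 16 x + 1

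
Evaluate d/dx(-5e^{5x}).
- 25 e^{5 x}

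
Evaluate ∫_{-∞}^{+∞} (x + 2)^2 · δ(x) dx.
4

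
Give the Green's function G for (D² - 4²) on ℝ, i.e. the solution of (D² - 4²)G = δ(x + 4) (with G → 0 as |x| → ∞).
-\frac{e^{-4|x + 4|}}{8}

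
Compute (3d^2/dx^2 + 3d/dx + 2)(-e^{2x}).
- 20 e^{2 x}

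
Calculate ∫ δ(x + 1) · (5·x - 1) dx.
-6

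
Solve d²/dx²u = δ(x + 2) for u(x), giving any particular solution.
\frac{|x + 2|}{2}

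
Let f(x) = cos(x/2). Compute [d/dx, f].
- \frac{\sin{\left(\frac{x}{2} \right)}}{2}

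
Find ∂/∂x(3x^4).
12 x^{3}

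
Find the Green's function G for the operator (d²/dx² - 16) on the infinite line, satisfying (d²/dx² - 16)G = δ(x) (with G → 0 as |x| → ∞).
-\frac{e^{-4|x|}}{8}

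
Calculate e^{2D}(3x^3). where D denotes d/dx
3 x^{3} + 18 x^{2} + 36 x + 24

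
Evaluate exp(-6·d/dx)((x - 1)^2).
x^{2} - 14 x + 49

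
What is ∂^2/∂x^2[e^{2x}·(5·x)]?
20 \left(x + 1\right) e^{2 x}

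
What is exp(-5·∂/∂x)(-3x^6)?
- 3 x^{6} + 90 x^{5} - 1125 x^{4} + 7500 x^{3} - 28125 x^{2} + 56250 x - 46875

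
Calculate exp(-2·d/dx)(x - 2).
x - 4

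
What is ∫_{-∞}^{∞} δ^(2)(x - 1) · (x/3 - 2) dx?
0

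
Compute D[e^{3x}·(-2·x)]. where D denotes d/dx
\left(- 6 x - 2\right) e^{3 x}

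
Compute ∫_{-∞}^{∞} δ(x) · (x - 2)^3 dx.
-8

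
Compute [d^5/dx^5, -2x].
-10\frac{d^{4}}{dx^{4}}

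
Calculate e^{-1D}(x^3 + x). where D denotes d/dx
x^{3} - 3 x^{2} + 4 x - 2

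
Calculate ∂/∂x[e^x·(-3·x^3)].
3 x^{2} \left(- x - 3\right) e^{x}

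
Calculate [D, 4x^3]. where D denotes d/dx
12 x^{2}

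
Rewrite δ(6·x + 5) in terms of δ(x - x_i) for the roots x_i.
\frac{\delta(x + 5/6)}{6}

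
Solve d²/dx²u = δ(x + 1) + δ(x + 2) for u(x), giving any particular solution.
\frac{|x + 1|}{2} + \frac{|x + 2|}{2}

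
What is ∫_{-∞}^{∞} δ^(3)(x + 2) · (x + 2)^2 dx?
0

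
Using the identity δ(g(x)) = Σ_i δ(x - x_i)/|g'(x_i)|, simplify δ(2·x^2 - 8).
\frac{\delta(x - 2) + \delta(x + 2)}{8}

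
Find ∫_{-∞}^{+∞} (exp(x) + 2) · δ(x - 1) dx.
2 + e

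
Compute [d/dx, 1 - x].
-1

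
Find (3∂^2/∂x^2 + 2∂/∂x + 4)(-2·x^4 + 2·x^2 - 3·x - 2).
- 8 x^{4} - 16 x^{3} - 64 x^{2} - 4 x - 2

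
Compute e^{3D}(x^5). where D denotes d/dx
x^{5} + 15 x^{4} + 90 x^{3} + 270 x^{2} + 405 x + 243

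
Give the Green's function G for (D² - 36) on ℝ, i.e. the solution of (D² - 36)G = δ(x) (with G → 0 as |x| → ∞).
-\frac{e^{-6|x|}}{12}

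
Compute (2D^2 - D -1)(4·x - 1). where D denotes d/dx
- 4 x - 3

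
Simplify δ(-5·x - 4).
\frac{\delta(x + 4/5)}{5}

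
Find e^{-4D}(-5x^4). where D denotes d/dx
- 5 x^{4} + 80 x^{3} - 480 x^{2} + 1280 x - 1280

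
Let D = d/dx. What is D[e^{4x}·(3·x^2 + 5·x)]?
\left(12 x^{2} + 26 x + 5\right) e^{4 x}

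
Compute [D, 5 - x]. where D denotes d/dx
-1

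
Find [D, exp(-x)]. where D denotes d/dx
- e^{- x}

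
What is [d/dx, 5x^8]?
40 x^{7}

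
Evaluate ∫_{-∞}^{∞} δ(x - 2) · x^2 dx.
4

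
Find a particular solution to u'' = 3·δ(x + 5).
\frac{3|x + 5|}{2}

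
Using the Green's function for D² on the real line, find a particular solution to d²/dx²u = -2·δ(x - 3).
-|x - 3|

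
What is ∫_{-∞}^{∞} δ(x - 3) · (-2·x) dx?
-6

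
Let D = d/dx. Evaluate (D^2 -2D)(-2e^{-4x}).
- 48 e^{- 4 x}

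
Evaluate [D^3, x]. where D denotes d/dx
3D^{2}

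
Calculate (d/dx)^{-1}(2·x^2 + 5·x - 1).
\frac{2 x^{3}}{3} + \frac{5 x^{2}}{2} - x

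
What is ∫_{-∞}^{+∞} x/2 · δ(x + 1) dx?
- \frac{1}{2}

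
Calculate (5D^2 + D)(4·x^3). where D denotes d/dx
12 x \left(x + 10\right)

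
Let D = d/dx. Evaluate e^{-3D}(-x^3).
- x^{3} + 9 x^{2} - 27 x + 27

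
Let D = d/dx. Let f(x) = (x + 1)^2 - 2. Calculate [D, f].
2 x + 2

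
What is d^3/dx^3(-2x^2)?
0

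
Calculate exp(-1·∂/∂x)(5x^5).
5 x^{5} - 25 x^{4} + 50 x^{3} - 50 x^{2} + 25 x - 5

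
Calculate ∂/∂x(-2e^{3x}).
- 6 e^{3 x}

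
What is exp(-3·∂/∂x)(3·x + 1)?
3 x - 8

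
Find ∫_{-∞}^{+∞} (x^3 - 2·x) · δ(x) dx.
0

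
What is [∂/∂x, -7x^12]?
- 84 x^{11}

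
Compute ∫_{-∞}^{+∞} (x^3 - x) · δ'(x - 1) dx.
-2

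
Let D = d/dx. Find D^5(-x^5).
-120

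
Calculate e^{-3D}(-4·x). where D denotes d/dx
12 - 4 x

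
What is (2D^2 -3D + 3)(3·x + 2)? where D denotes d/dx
9 x - 3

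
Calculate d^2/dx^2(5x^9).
360 x^{7}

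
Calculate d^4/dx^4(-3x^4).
-72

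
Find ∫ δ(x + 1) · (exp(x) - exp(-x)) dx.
- 2 \sinh{\left(1 \right)}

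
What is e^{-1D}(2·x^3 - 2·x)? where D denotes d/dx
2 x \left(x^{2} - 3 x + 2\right)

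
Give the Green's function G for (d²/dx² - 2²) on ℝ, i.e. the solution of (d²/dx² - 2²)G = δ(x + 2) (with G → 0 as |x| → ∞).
-\frac{e^{-2|x + 2|}}{4}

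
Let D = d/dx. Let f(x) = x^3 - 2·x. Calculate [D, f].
3 x^{2} - 2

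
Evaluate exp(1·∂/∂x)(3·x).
3 x + 3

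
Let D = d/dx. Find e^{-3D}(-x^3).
- x^{3} + 9 x^{2} - 27 x + 27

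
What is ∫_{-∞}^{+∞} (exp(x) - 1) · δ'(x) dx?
-1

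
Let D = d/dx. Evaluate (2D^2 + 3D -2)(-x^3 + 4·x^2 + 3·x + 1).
2 x^{3} - 17 x^{2} + 6 x + 23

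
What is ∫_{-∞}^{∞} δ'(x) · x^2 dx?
0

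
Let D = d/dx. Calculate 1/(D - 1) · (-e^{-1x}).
\frac{e^{- x}}{2}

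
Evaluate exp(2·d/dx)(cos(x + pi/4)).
\cos{\left(x + \frac{\pi}{4} + 2 \right)}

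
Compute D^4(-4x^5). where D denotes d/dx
- 480 x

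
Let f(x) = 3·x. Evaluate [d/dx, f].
3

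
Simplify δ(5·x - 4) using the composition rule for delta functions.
\frac{\delta(x - 4/5)}{5}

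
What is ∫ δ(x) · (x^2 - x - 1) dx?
-1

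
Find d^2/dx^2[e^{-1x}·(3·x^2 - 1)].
\left(3 x^{2} - 12 x + 5\right) e^{- x}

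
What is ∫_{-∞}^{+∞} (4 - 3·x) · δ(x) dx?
4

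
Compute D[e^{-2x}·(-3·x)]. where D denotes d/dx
3 \left(2 x - 1\right) e^{- 2 x}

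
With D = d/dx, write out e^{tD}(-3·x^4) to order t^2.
3 x^{2} \left(- 6 t^{2} - 4 t x - x^{2}\right)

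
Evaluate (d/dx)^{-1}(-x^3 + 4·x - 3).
- \frac{x^{4}}{4} + 2 x^{2} - 3 x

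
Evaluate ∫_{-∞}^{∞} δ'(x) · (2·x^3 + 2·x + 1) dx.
-2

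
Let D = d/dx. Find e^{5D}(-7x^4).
- 7 x^{4} - 140 x^{3} - 1050 x^{2} - 3500 x - 4375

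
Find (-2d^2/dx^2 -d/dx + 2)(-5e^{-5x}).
215 e^{- 5 x}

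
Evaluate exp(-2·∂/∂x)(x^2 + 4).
x^{2} - 4 x + 8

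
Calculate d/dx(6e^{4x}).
24 e^{4 x}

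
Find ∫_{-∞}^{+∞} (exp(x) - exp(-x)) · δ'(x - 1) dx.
- 2 \cosh{\left(1 \right)}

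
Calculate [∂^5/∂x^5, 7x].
35\frac{d^{4}}{dx^{4}}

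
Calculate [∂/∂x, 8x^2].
16 x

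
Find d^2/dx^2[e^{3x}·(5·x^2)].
\left(45 x^{2} + 60 x + 10\right) e^{3 x}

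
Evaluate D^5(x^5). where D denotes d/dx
120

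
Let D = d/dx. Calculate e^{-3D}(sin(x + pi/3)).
\sin{\left(x - 3 + \frac{\pi}{3} \right)}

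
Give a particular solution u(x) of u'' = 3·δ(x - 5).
\frac{3|x - 5|}{2}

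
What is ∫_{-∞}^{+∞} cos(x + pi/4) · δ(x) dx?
\frac{\sqrt{2}}{2}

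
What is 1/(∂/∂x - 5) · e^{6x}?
e^{6 x}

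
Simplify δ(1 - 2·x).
\frac{\delta(x - 1/2)}{2}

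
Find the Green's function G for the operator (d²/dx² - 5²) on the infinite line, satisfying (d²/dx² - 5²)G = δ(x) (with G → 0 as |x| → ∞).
-\frac{e^{-5|x|}}{10}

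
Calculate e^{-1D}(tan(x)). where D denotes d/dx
\tan{\left(x - 1 \right)}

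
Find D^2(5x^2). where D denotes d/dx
10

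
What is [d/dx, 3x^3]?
9 x^{2}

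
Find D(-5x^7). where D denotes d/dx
- 35 x^{6}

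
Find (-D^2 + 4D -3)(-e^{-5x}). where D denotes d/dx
48 e^{- 5 x}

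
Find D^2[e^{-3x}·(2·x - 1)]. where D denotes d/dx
3 \left(6 x - 7\right) e^{- 3 x}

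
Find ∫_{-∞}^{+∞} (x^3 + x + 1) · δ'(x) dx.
-1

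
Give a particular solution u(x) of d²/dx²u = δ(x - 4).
\frac{|x - 4|}{2}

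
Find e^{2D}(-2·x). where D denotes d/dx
- 2 x - 4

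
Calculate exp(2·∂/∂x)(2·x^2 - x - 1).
2 x^{2} + 7 x + 5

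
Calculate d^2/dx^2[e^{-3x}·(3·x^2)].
3 \left(9 x^{2} - 12 x + 2\right) e^{- 3 x}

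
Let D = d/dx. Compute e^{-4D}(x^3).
x^{3} - 12 x^{2} + 48 x - 64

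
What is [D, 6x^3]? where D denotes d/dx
18 x^{2}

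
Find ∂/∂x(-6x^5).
- 30 x^{4}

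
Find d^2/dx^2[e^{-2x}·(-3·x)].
12 \left(1 - x\right) e^{- 2 x}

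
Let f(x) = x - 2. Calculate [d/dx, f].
1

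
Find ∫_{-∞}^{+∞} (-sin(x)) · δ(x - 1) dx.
- \sin{\left(1 \right)}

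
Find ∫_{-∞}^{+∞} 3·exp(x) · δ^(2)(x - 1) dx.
3 e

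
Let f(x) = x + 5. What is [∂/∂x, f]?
1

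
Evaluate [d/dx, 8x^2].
16 x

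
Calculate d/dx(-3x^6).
- 18 x^{5}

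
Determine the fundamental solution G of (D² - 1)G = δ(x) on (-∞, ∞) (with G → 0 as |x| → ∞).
-\frac{e^{-|x|}}{2}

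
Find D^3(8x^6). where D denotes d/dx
960 x^{3}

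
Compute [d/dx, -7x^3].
- 21 x^{2}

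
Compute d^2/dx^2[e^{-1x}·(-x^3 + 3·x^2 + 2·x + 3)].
\left(- x^{3} + 9 x^{2} - 16 x + 5\right) e^{- x}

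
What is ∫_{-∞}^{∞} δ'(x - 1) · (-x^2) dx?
2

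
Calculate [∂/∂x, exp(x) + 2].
e^{x}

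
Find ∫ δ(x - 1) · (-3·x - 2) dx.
-5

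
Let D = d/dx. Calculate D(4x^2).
8 x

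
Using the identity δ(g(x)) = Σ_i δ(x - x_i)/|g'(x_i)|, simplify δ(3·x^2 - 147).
\frac{\delta(x - 7) + \delta(x + 7)}{42}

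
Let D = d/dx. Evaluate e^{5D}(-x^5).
- x^{5} - 25 x^{4} - 250 x^{3} - 1250 x^{2} - 3125 x - 3125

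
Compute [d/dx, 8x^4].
32 x^{3}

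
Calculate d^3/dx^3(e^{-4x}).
- 64 e^{- 4 x}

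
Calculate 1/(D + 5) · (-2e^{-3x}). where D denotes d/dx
- e^{- 3 x}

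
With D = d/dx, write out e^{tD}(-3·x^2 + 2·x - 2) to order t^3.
- 3 t^{2} - 2 t \left(3 x - 1\right) - 3 x^{2} + 2 x - 2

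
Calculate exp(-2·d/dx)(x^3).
x^{3} - 6 x^{2} + 12 x - 8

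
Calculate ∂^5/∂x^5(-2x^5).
-240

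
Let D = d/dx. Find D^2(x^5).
20 x^{3}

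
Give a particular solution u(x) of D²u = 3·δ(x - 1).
\frac{3|x - 1|}{2}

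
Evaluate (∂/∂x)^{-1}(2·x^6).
\frac{2 x^{7}}{7}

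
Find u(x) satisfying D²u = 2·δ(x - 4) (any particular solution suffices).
|x - 4|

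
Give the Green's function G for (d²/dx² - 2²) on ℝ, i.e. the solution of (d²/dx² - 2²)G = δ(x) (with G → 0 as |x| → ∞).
-\frac{e^{-2|x|}}{4}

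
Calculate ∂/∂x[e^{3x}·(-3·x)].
\left(- 9 x - 3\right) e^{3 x}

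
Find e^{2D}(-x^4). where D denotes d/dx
- x^{4} - 8 x^{3} - 24 x^{2} - 32 x - 16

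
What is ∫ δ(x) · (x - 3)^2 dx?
9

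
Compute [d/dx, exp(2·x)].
2 e^{2 x}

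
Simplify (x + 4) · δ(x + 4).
0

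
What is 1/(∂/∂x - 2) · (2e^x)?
- 2 e^{x}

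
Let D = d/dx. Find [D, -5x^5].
- 25 x^{4}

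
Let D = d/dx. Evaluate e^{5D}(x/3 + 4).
\frac{x}{3} + \frac{17}{3}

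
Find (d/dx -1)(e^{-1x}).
- 2 e^{- x}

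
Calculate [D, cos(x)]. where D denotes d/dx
- \sin{\left(x \right)}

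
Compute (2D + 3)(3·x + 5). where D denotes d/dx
9 x + 21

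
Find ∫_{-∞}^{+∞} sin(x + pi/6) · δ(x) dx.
\frac{1}{2}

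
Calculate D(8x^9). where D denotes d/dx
72 x^{8}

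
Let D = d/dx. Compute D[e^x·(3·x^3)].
3 x^{2} \left(x + 3\right) e^{x}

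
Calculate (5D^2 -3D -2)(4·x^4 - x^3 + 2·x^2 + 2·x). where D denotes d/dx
- 8 x^{4} - 46 x^{3} + 245 x^{2} - 46 x + 14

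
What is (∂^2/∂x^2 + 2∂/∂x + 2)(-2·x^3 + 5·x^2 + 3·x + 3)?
- 4 x^{3} - 2 x^{2} + 14 x + 22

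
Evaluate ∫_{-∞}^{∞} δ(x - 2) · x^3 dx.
8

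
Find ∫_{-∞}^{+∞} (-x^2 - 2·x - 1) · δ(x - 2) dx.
-9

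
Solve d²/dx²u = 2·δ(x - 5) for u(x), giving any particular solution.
|x - 5|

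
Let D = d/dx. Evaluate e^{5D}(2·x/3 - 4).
\frac{2 x}{3} - \frac{2}{3}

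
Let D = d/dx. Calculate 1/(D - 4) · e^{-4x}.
- \frac{e^{- 4 x}}{8}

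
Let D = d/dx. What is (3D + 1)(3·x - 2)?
3 x + 7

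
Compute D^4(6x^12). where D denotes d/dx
71280 x^{8}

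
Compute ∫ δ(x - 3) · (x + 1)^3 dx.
64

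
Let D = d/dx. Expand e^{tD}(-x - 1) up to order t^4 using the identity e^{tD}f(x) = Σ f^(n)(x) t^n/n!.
- t - x - 1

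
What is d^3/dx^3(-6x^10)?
- 4320 x^{7}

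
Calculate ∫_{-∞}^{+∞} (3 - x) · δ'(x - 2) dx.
1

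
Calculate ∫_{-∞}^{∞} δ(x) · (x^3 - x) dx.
0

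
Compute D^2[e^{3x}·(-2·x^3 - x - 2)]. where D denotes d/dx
\left(- 18 x^{3} - 36 x^{2} - 21 x - 24\right) e^{3 x}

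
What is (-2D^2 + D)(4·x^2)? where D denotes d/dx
8 x - 16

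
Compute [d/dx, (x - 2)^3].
3 \left(x - 2\right)^{2}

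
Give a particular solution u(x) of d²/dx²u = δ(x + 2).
\frac{|x + 2|}{2}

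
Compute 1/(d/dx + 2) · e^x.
\frac{e^{x}}{3}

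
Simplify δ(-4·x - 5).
\frac{\delta(x + 5/4)}{4}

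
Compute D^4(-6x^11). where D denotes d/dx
- 47520 x^{7}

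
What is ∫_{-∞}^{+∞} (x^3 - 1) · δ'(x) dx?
0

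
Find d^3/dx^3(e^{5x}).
125 e^{5 x}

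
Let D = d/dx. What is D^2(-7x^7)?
- 294 x^{5}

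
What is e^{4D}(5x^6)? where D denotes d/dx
5 x^{6} + 120 x^{5} + 1200 x^{4} + 6400 x^{3} + 19200 x^{2} + 30720 x + 20480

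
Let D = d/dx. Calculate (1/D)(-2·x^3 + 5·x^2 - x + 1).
- \frac{x^{4}}{2} + \frac{5 x^{3}}{3} - \frac{x^{2}}{2} + x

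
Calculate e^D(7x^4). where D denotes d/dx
7 x^{4} + 28 x^{3} + 42 x^{2} + 28 x + 7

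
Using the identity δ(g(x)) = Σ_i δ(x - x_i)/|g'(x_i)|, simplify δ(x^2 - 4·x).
\frac{\delta(x - 4) + \delta(x)}{4}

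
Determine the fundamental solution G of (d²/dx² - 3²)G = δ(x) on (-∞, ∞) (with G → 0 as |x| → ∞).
-\frac{e^{-3|x|}}{6}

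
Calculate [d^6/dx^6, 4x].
24\frac{d^{5}}{dx^{5}}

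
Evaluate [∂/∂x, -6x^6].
- 36 x^{5}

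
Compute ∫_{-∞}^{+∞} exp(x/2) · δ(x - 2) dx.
e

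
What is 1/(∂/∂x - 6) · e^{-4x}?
- \frac{e^{- 4 x}}{10}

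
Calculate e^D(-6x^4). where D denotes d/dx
- 6 x^{4} - 24 x^{3} - 36 x^{2} - 24 x - 6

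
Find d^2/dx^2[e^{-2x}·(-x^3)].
2 x \left(- 2 x^{2} + 6 x - 3\right) e^{- 2 x}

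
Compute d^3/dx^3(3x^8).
1008 x^{5}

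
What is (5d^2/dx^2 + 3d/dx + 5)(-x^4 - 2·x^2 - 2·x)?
- 5 x^{4} - 12 x^{3} - 70 x^{2} - 22 x - 26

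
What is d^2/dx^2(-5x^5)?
- 100 x^{3}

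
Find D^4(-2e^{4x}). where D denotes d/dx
- 512 e^{4 x}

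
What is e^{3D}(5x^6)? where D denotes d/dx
5 x^{6} + 90 x^{5} + 675 x^{4} + 2700 x^{3} + 6075 x^{2} + 7290 x + 3645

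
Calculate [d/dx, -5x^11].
- 55 x^{10}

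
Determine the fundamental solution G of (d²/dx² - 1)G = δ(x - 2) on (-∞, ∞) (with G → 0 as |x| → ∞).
-\frac{e^{-|x - 2|}}{2}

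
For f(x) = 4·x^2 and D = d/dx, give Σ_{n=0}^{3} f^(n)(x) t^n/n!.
4 t^{2} + 8 t x + 4 x^{2}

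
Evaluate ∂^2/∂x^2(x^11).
110 x^{9}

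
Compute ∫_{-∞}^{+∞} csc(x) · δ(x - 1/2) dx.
\csc{\left(\frac{1}{2} \right)}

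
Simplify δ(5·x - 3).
\frac{\delta(x - 3/5)}{5}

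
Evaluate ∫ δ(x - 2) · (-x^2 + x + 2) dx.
0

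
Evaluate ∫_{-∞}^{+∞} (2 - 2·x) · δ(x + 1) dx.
4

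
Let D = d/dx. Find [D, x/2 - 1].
\frac{1}{2}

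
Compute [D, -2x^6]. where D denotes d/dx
- 12 x^{5}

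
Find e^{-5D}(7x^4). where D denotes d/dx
7 x^{4} - 140 x^{3} + 1050 x^{2} - 3500 x + 4375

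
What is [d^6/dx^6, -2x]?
-12\frac{d^{5}}{dx^{5}}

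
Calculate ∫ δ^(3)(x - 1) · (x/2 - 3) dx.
0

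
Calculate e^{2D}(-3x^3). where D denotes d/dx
- 3 x^{3} - 18 x^{2} - 36 x - 24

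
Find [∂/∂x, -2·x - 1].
-2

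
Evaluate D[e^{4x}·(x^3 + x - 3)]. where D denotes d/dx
\left(4 x^{3} + 3 x^{2} + 4 x - 11\right) e^{4 x}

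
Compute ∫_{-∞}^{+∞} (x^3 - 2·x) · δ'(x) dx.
2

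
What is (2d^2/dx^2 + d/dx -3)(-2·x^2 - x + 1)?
6 x^{2} - x - 12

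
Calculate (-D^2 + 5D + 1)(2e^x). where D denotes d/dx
10 e^{x}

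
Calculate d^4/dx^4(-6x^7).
- 5040 x^{3}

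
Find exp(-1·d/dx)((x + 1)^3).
x^{3}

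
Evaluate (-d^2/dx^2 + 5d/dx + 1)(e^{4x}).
5 e^{4 x}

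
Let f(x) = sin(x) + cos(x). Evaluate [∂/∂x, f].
- \sin{\left(x \right)} + \cos{\left(x \right)}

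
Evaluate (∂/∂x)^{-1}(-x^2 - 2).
- \frac{x^{3}}{3} - 2 x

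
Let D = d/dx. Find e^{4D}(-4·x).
- 4 x - 16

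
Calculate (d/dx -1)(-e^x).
0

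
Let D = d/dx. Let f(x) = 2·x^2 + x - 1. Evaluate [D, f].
4 x + 1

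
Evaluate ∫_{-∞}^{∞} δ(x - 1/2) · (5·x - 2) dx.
\frac{1}{2}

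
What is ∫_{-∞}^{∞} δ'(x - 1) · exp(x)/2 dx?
- \frac{e}{2}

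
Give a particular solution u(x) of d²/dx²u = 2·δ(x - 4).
|x - 4|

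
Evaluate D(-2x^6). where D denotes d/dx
- 12 x^{5}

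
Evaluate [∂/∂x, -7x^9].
- 63 x^{8}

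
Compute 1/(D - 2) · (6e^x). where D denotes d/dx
- 6 e^{x}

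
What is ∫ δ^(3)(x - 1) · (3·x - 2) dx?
0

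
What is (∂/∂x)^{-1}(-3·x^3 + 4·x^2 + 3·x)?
- \frac{3 x^{4}}{4} + \frac{4 x^{3}}{3} + \frac{3 x^{2}}{2}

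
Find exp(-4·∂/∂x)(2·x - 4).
2 x - 12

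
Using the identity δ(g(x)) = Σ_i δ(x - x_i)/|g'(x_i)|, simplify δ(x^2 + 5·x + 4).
\frac{\delta(x + 4) + \delta(x + 1)}{3}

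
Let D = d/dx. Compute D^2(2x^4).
24 x^{2}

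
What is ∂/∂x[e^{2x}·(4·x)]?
\left(8 x + 4\right) e^{2 x}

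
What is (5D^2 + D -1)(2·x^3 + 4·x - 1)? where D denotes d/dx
- 2 x^{3} + 6 x^{2} + 56 x + 5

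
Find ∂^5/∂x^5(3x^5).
360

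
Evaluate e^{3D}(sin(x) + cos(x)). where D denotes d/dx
\sqrt{2} \sin{\left(x + \frac{\pi}{4} + 3 \right)}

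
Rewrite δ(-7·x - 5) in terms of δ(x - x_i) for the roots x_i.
\frac{\delta(x + 5/7)}{7}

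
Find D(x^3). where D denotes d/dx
3 x^{2}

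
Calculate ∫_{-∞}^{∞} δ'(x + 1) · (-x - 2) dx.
1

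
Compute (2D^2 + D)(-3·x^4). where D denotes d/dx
12 x^{2} \left(- x - 6\right)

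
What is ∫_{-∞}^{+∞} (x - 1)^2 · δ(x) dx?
1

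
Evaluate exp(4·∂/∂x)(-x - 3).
- x - 7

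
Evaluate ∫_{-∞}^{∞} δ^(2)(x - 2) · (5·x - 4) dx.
0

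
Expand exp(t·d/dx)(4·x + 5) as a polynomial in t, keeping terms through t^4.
4 t + 4 x + 5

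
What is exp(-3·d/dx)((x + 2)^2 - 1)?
x \left(x - 2\right)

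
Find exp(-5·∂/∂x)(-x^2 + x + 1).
- x^{2} + 11 x - 29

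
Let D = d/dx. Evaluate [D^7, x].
7D^{6}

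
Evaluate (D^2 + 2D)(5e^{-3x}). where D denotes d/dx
15 e^{- 3 x}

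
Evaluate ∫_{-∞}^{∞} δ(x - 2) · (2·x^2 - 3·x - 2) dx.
0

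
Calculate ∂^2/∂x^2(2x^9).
144 x^{7}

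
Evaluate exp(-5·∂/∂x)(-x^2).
- x^{2} + 10 x - 25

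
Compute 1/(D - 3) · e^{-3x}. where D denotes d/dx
- \frac{e^{- 3 x}}{6}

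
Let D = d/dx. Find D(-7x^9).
- 63 x^{8}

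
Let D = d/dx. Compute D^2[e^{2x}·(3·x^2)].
\left(12 x^{2} + 24 x + 6\right) e^{2 x}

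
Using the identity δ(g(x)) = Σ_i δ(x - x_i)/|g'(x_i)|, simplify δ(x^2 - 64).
\frac{\delta(x - 8) + \delta(x + 8)}{16}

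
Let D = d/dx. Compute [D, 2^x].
2^{x} \log{\left(2 \right)}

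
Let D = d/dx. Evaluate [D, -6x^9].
- 54 x^{8}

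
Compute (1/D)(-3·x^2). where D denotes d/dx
- x^{3}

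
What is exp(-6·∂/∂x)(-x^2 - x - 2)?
- x^{2} + 11 x - 32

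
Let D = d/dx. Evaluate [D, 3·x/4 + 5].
\frac{3}{4}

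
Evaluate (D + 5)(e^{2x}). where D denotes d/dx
7 e^{2 x}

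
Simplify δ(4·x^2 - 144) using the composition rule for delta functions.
\frac{\delta(x - 6) + \delta(x + 6)}{48}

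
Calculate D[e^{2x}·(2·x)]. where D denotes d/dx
\left(4 x + 2\right) e^{2 x}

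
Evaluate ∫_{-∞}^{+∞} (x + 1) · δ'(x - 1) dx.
-1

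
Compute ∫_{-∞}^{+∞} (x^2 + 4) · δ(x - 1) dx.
5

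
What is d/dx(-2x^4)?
- 8 x^{3}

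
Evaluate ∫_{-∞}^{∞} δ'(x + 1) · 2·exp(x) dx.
- \frac{2}{e}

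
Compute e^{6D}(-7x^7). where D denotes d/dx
- 7 x^{7} - 294 x^{6} - 5292 x^{5} - 52920 x^{4} - 317520 x^{3} - 1143072 x^{2} - 2286144 x - 1959552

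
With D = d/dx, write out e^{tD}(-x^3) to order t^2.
x \left(- 3 t^{2} - 3 t x - x^{2}\right)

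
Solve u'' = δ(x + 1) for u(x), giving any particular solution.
\frac{|x + 1|}{2}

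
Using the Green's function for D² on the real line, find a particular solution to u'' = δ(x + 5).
\frac{|x + 5|}{2}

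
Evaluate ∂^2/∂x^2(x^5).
20 x^{3}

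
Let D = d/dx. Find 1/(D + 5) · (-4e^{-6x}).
4 e^{- 6 x}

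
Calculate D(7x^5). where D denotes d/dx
35 x^{4}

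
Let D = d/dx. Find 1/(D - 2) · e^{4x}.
\frac{e^{4 x}}{2}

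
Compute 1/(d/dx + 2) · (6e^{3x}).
\frac{6 e^{3 x}}{5}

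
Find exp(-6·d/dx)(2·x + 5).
2 x - 7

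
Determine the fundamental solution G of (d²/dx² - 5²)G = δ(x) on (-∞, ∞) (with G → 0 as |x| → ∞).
-\frac{e^{-5|x|}}{10}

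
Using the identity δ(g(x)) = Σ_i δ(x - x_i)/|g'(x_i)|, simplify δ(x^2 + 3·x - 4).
\frac{\delta(x - 1) + \delta(x + 4)}{5}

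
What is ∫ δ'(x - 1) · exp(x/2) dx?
- \frac{e^{\frac{1}{2}}}{2}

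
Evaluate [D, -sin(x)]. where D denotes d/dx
- \cos{\left(x \right)}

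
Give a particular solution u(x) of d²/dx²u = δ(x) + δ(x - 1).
\frac{|x|}{2} + \frac{|x - 1|}{2}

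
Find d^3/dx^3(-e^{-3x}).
27 e^{- 3 x}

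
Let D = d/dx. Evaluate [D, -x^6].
- 6 x^{5}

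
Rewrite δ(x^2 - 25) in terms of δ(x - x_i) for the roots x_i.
\frac{\delta(x - 5) + \delta(x + 5)}{10}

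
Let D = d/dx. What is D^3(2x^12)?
2640 x^{9}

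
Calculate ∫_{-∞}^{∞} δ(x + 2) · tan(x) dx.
- \tan{\left(2 \right)}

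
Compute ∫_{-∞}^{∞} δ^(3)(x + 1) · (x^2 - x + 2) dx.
0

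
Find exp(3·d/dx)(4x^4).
4 x^{4} + 48 x^{3} + 216 x^{2} + 432 x + 324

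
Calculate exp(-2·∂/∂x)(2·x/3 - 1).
\frac{2 x}{3} - \frac{7}{3}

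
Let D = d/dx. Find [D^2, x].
2D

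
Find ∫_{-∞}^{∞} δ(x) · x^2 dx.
0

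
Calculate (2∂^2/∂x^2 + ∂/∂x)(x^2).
2 x + 4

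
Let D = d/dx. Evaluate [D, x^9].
9 x^{8}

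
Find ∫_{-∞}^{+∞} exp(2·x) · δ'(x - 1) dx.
- 2 e^{2}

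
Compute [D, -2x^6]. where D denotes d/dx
- 12 x^{5}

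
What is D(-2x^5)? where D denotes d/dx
- 10 x^{4}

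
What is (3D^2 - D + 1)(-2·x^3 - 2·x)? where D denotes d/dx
- 2 x^{3} + 6 x^{2} - 38 x + 2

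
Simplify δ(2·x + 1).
\frac{\delta(x + 1/2)}{2}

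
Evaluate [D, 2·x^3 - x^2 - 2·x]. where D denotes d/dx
6 x^{2} - 2 x - 2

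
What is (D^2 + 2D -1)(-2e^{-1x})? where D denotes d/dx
4 e^{- x}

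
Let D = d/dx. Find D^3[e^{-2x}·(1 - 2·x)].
16 \left(x - 2\right) e^{- 2 x}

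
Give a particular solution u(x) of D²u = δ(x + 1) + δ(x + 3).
\frac{|x + 1|}{2} + \frac{|x + 3|}{2}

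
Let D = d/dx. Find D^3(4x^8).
1344 x^{5}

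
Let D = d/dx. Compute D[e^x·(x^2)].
x \left(x + 2\right) e^{x}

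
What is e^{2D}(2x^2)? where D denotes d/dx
2 x^{2} + 8 x + 8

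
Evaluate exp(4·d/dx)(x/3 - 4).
\frac{x}{3} - \frac{8}{3}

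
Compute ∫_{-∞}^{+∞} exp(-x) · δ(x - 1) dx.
e^{-1}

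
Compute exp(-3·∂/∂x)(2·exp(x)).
2 e^{x - 3}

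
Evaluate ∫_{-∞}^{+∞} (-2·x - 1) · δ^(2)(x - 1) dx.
0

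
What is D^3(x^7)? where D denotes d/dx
210 x^{4}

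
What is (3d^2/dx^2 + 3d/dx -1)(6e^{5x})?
534 e^{5 x}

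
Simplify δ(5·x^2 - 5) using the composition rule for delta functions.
\frac{\delta(x - 1) + \delta(x + 1)}{10}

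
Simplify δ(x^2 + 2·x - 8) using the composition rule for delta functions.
\frac{\delta(x + 4) + \delta(x - 2)}{6}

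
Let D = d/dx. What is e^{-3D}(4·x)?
4 x - 12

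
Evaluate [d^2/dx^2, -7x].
-14\frac{d}{dx}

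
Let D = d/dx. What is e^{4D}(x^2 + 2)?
x^{2} + 8 x + 18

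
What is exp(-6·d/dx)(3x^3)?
3 x^{3} - 54 x^{2} + 324 x - 648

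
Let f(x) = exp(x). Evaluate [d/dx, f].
e^{x}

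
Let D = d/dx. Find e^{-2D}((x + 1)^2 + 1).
x^{2} - 2 x + 2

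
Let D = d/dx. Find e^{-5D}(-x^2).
- x^{2} + 10 x - 25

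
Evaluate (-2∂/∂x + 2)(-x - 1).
- 2 x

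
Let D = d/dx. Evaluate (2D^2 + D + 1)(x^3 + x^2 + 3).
x^{3} + 4 x^{2} + 14 x + 7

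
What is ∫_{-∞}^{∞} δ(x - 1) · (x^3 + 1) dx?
2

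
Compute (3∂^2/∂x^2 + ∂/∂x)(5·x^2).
10 x + 30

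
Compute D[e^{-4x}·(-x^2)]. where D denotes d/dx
2 x \left(2 x - 1\right) e^{- 4 x}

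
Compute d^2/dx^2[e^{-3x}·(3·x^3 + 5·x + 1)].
3 \left(9 x^{3} - 18 x^{2} + 21 x - 7\right) e^{- 3 x}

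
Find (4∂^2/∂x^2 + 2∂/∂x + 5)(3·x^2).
15 x^{2} + 12 x + 24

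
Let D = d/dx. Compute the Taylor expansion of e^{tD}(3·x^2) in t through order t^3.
3 t^{2} + 6 t x + 3 x^{2}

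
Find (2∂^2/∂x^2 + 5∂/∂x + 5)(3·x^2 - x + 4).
15 x^{2} + 25 x + 27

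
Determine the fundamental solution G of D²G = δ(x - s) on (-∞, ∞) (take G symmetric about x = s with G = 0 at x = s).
\frac{|x - s|}{2}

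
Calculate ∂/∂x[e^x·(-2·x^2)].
2 x \left(- x - 2\right) e^{x}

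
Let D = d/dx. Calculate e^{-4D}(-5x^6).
- 5 x^{6} + 120 x^{5} - 1200 x^{4} + 6400 x^{3} - 19200 x^{2} + 30720 x - 20480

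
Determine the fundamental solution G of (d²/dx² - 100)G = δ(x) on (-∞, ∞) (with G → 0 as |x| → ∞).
-\frac{e^{-10|x|}}{20}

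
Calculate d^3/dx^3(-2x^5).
- 120 x^{2}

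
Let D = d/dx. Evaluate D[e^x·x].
\left(x + 1\right) e^{x}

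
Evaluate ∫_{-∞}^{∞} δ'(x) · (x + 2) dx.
-1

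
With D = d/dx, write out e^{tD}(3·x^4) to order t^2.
3 x^{2} \left(6 t^{2} + 4 t x + x^{2}\right)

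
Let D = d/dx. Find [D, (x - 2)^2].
2 x - 4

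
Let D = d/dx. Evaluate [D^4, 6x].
24D^{3}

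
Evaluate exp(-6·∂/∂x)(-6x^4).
- 6 x^{4} + 144 x^{3} - 1296 x^{2} + 5184 x - 7776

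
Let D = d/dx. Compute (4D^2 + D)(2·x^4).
8 x^{2} \left(x + 12\right)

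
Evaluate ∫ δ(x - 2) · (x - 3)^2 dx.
1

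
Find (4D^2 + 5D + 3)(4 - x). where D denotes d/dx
7 - 3 x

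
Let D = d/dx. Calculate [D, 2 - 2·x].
-2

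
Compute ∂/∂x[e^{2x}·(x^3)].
x^{2} \left(2 x + 3\right) e^{2 x}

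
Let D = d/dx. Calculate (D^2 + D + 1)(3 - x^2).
- x^{2} - 2 x + 1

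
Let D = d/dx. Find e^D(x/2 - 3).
\frac{x}{2} - \frac{5}{2}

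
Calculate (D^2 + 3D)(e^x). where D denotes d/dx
4 e^{x}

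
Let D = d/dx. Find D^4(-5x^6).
- 1800 x^{2}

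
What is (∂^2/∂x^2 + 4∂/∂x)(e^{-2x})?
- 4 e^{- 2 x}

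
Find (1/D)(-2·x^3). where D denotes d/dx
- \frac{x^{4}}{2}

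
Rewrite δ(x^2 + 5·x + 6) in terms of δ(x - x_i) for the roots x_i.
\frac{\delta(x + 2) + \delta(x + 3)}{1}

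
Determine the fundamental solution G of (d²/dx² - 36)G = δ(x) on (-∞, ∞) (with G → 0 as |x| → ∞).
-\frac{e^{-6|x|}}{12}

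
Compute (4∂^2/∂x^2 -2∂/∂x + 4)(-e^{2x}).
- 16 e^{2 x}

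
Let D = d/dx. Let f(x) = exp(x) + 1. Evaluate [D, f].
e^{x}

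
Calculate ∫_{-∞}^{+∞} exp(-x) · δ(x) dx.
1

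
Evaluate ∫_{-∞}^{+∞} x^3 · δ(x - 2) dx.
8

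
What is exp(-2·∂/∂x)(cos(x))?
\cos{\left(x - 2 \right)}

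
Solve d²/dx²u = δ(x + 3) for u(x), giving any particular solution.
\frac{|x + 3|}{2}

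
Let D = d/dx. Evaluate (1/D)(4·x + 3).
2 x^{2} + 3 x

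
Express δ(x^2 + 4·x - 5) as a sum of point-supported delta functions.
\frac{\delta(x - 1) + \delta(x + 5)}{6}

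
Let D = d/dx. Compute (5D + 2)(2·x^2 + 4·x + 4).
4 x^{2} + 28 x + 28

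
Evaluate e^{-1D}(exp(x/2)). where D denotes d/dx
e^{\frac{x}{2} - \frac{1}{2}}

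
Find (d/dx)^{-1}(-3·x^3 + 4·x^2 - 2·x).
- \frac{3 x^{4}}{4} + \frac{4 x^{3}}{3} - x^{2}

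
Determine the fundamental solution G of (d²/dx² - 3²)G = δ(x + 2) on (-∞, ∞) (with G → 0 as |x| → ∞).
-\frac{e^{-3|x + 2|}}{6}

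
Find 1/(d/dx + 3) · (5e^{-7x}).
- \frac{5 e^{- 7 x}}{4}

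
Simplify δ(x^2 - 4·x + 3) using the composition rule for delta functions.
\frac{\delta(x - 1) + \delta(x - 3)}{2}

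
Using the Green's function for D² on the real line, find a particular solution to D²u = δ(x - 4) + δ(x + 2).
\frac{|x - 4|}{2} + \frac{|x + 2|}{2}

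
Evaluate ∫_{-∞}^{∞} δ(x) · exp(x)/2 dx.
\frac{1}{2}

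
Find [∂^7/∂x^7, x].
7\frac{d^{6}}{dx^{6}}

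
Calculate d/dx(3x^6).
18 x^{5}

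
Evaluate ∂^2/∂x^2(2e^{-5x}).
50 e^{- 5 x}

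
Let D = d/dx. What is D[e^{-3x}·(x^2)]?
x \left(2 - 3 x\right) e^{- 3 x}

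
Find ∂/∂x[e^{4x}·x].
\left(4 x + 1\right) e^{4 x}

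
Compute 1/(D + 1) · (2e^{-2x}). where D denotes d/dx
- 2 e^{- 2 x}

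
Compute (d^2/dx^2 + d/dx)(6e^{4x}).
120 e^{4 x}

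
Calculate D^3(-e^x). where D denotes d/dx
- e^{x}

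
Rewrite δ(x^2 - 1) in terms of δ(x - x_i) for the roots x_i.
\frac{\delta(x - 1) + \delta(x + 1)}{2}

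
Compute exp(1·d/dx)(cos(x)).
\cos{\left(x + 1 \right)}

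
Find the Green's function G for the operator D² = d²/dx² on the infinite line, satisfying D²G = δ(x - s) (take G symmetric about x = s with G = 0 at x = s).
\frac{|x - s|}{2}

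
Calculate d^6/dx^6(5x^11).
1663200 x^{5}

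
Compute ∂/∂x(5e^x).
5 e^{x}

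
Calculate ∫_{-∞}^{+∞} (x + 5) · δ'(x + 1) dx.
-1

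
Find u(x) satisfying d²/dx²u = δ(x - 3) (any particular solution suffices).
\frac{|x - 3|}{2}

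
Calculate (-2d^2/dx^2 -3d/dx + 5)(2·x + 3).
10 x + 9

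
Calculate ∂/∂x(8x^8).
64 x^{7}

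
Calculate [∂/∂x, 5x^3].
15 x^{2}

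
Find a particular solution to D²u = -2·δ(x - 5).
-|x - 5|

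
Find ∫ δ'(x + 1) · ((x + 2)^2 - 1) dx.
-2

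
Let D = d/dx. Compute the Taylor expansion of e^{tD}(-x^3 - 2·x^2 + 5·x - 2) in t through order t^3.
- t^{3} - t^{2} \left(3 x + 2\right) - t \left(3 x^{2} + 4 x - 5\right) - x^{3} - 2 x^{2} + 5 x - 2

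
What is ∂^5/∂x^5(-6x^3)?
0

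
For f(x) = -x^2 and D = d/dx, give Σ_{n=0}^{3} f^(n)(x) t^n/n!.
- t^{2} - 2 t x - x^{2}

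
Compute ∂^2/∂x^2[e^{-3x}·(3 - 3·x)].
9 \left(5 - 3 x\right) e^{- 3 x}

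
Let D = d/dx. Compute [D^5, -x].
-5D^{4}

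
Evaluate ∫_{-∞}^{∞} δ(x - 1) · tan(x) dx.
\tan{\left(1 \right)}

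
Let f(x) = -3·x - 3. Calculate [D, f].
-3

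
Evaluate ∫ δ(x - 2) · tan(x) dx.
\tan{\left(2 \right)}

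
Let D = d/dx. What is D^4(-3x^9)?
- 9072 x^{5}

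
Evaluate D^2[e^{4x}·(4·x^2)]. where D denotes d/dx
\left(64 x^{2} + 64 x + 8\right) e^{4 x}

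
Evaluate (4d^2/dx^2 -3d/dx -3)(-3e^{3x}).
- 72 e^{3 x}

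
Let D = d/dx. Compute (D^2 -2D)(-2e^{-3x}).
- 30 e^{- 3 x}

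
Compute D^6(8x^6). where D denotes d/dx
5760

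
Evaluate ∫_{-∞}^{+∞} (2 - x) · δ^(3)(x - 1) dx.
0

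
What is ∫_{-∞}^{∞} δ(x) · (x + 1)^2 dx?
1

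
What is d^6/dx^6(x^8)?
20160 x^{2}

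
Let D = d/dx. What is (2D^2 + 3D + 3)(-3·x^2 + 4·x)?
3 x \left(- 3 x - 2\right)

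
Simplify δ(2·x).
\frac{\delta(x)}{2}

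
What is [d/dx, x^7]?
7 x^{6}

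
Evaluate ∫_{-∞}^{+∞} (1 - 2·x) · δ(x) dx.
1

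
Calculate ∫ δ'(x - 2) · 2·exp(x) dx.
- 2 e^{2}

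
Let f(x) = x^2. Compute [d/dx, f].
2 x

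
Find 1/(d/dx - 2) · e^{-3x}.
- \frac{e^{- 3 x}}{5}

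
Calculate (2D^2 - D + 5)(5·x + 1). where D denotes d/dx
25 x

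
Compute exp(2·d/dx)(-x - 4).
- x - 6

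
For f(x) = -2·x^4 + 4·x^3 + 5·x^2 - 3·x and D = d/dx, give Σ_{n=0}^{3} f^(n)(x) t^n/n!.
t^{3} \left(4 - 8 x\right) + t^{2} \left(- 12 x^{2} + 12 x + 5\right) - t \left(8 x^{3} - 12 x^{2} - 10 x + 3\right) - 2 x^{4} + 4 x^{3} + 5 x^{2} - 3 x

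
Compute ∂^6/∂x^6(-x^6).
-720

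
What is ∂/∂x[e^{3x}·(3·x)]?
\left(9 x + 3\right) e^{3 x}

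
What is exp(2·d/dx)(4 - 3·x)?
- 3 x - 2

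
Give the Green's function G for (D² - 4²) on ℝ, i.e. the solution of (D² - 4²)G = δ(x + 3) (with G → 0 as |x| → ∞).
-\frac{e^{-4|x + 3|}}{8}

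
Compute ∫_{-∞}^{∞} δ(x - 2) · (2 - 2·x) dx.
-2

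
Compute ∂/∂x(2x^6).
12 x^{5}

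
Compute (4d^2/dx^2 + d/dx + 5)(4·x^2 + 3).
20 x^{2} + 8 x + 47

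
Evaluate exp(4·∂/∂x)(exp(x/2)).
e^{\frac{x}{2} + 2}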